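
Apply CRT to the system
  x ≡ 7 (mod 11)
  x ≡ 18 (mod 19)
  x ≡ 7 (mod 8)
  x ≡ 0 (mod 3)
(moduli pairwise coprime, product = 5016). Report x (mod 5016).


Product of moduli M = 11 · 19 · 8 · 3 = 5016.
Merge one congruence at a time:
  Start: x ≡ 7 (mod 11).
  Combine with x ≡ 18 (mod 19); new modulus lcm = 209.
    Write x = 7 + 11·t and substitute into x ≡ 18 (mod 19): 11·t ≡ 18 − 7 = 11 (mod 19).
    The inverse of 11 mod 19 is 7 (since 11·7 = 77 = 4·19 + 1), so t ≡ 7·11 = 77 ≡ 1 (mod 19).
    Then x = 7 + 11·1 = 18, valid modulo lcm(11, 19) = 209: x ≡ 18 (mod 209).
  Combine with x ≡ 7 (mod 8); new modulus lcm = 1672.
    Write x = 18 + 209·t and substitute into x ≡ 7 (mod 8): 209·t ≡ 7 − 18 = -11 (mod 8).
    Reduce coefficients mod 8: 1·t ≡ 5 (mod 8).
    So t ≡ 5 (mod 8).
    Then x = 18 + 209·5 = 1063, valid modulo lcm(209, 8) = 1672: x ≡ 1063 (mod 1672).
  Combine with x ≡ 0 (mod 3); new modulus lcm = 5016.
    Write x = 1063 + 1672·t and substitute into x ≡ 0 (mod 3): 1672·t ≡ 0 − 1063 = -1063 (mod 3).
    Reduce coefficients mod 3: 1·t ≡ 2 (mod 3).
    So t ≡ 2 (mod 3).
    Then x = 1063 + 1672·2 = 4407, valid modulo lcm(1672, 3) = 5016: x ≡ 4407 (mod 5016).
Verify against each original: 4407 mod 11 = 7, 4407 mod 19 = 18, 4407 mod 8 = 7, 4407 mod 3 = 0.

x ≡ 4407 (mod 5016).


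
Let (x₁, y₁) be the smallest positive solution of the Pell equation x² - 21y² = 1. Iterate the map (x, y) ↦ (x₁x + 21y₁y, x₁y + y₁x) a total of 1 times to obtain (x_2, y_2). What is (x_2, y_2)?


Step 1: Find the fundamental solution (x₁, y₁) of x² - 21y² = 1.
  Expand √21 as a continued fraction. a₀ = ⌊√21⌋ = 4; iterate m_{k+1} = d_k·a_k − m_k, d_{k+1} = (21 − m_{k+1}²)/d_k, a_{k+1} = ⌊(a₀ + m_{k+1})/d_{k+1}⌋ (starting m₀ = 0, d₀ = 1), with convergents p_k = a_k·p_{k-1} + p_{k-2}, q_k = a_k·q_{k-1} + q_{k-2} (p₋₁ = 1, q₋₁ = 0):
  k = 0: a₀ = 4; p₀/q₀ = 4/1; p₀² − 21·q₀² = 16 − 21 = -5.
  k = 1: m = 4, d = 5, a = ⌊(4 + 4)/5⌋ = 1; p/q = (1·4 + 1)/(1·1 + 0) = 5/1; p² − 21·q² = 25 − 21 = 4.
  k = 2: m = 1, d = 4, a = ⌊(4 + 1)/4⌋ = 1; p/q = (1·5 + 4)/(1·1 + 1) = 9/2; p² − 21·q² = 81 − 84 = -3.
  k = 3: m = 3, d = 3, a = ⌊(4 + 3)/3⌋ = 2; p/q = (2·9 + 5)/(2·2 + 1) = 23/5; p² − 21·q² = 529 − 525 = 4.
  k = 4: m = 3, d = 4, a = ⌊(4 + 3)/4⌋ = 1; p/q = (1·23 + 9)/(1·5 + 2) = 32/7; p² − 21·q² = 1024 − 1029 = -5.
  k = 5: m = 1, d = 5, a = ⌊(4 + 1)/5⌋ = 1; p/q = (1·32 + 23)/(1·7 + 5) = 55/12; p² − 21·q² = 3025 − 3024 = 1.
  The first convergent with p² − 21·q² = 1 gives the fundamental solution (x₁, y₁) = (55, 12).
Step 2: Apply the recurrence (x_{n+1}, y_{n+1}) = (x₁x_n + 21y₁y_n, x₁y_n + y₁x_n) repeatedly.
  From (x_1, y_1) = (55, 12): x_2 = 55·55 + 21·12·12 = 6049; y_2 = 55·12 + 12·55 = 1320.
Step 3: Verify x_2² - 21·y_2² = 36590401 - 36590400 = 1 (should be 1). ✓

(x_1, y_1) = (55, 12); (x_2, y_2) = (6049, 1320).


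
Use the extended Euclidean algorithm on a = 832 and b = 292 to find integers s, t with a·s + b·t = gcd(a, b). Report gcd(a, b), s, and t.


Euclidean algorithm on (832, 292) — divide until remainder is 0:
  832 = 2 · 292 + 248
  292 = 1 · 248 + 44
  248 = 5 · 44 + 28
  44 = 1 · 28 + 16
  28 = 1 · 16 + 12
  16 = 1 · 12 + 4
  12 = 3 · 4 + 0
gcd(832, 292) = 4.
Track Bezout coefficients alongside the remainders: start with r₀ = 832 = a·1 + b·0 (s = 1, t = 0) and r₁ = 292 = a·0 + b·1 (s = 0, t = 1); each new remainder r_{k+1} = r_{k-1} − q_k·r_k inherits s_{k+1} = s_{k-1} − q_k·s_k, t_{k+1} = t_{k-1} − q_k·t_k, so r_k = a·s_k + b·t_k at every step:
  q = 2: r = 248, s = 1 − 2·0 = 1, t = 0 − 2·1 = -2  (check: 832·1 + 292·(-2) = 248)
  q = 1: r = 44, s = 0 − 1·1 = -1, t = 1 − 1·(-2) = 3  (check: 832·(-1) + 292·3 = 44)
  q = 5: r = 28, s = 1 − 5·(-1) = 6, t = -2 − 5·3 = -17  (check: 832·6 + 292·(-17) = 28)
  q = 1: r = 16, s = -1 − 1·6 = -7, t = 3 − 1·(-17) = 20  (check: 832·(-7) + 292·20 = 16)
  q = 1: r = 12, s = 6 − 1·(-7) = 13, t = -17 − 1·20 = -37  (check: 832·13 + 292·(-37) = 12)
  q = 1: r = 4, s = -7 − 1·13 = -20, t = 20 − 1·(-37) = 57  (check: 832·(-20) + 292·57 = 4)
The row with r = 4 (the gcd) gives the Bezout coefficients s = -20, t = 57.
Result: 832 · (-20) + 292 · (57) = 4.

gcd(832, 292) = 4; s = -20, t = 57 (check: 832·(-20) + 292·57 = 4).


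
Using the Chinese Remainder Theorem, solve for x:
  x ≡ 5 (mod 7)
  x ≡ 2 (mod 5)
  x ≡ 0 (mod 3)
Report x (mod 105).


Moduli 7, 5, 3 are pairwise coprime; by CRT there is a unique solution modulo M = 7 · 5 · 3 = 105.
Solve pairwise, accumulating the modulus:
  Start with x ≡ 5 (mod 7).
  Combine with x ≡ 2 (mod 5): since gcd(7, 5) = 1, we get a unique residue mod 35.
    Write x = 5 + 7·t and substitute into x ≡ 2 (mod 5): 7·t ≡ 2 − 5 = -3 (mod 5).
    Reduce coefficients mod 5: 2·t ≡ 2 (mod 5).
    The inverse of 2 mod 5 is 3 (since 2·3 = 6 = 1·5 + 1), so t ≡ 3·2 = 6 ≡ 1 (mod 5).
    Then x = 5 + 7·1 = 12, valid modulo lcm(7, 5) = 35: x ≡ 12 (mod 35).
  Combine with x ≡ 0 (mod 3): since gcd(35, 3) = 1, we get a unique residue mod 105.
    Write x = 12 + 35·t and substitute into x ≡ 0 (mod 3): 35·t ≡ 0 − 12 = -12 (mod 3).
    Reduce coefficients mod 3: 2·t ≡ 0 (mod 3).
    The inverse of 2 mod 3 is 2 (since 2·2 = 4 = 1·3 + 1), so t ≡ 2·0 = 0 ≡ 0 (mod 3).
    Then x = 12 + 35·0 = 12, valid modulo lcm(35, 3) = 105: x ≡ 12 (mod 105).
Verify: 12 mod 7 = 5 ✓, 12 mod 5 = 2 ✓, 12 mod 3 = 0 ✓.

x ≡ 12 (mod 105).


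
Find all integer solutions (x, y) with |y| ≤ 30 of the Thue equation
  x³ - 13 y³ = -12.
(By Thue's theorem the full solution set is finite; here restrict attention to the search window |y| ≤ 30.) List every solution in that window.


The equation is x³ - 13y³ = -12. For fixed y, x³ = 13·y³ − 12, so a solution requires the RHS to be a perfect cube.
Strategy: iterate y from -30 to 30, compute RHS = 13·y³ − 12, and check whether it is a (positive or negative) perfect cube.
Check small values of y:
  y = 0: RHS = -12 is not a perfect cube.
  y = 1: RHS = 1 = (1)³ ⇒ x = 1 works.
  y = -1: RHS = -25 is not a perfect cube.
  y = 2: RHS = 92 is not a perfect cube.
  y = -2: RHS = -116 is not a perfect cube.
  y = 3: RHS = 339 is not a perfect cube.
  y = -3: RHS = -363 is not a perfect cube.
Continuing the search up to |y| = 30 finds no further solutions beyond those listed.
Collected solutions: (1, 1).

Solutions (with |y| ≤ 30): (1, 1).


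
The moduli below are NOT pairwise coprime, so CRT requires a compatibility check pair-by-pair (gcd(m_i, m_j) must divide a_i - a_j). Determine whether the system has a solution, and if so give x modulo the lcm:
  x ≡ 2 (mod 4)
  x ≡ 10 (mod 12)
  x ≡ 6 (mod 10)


Moduli 4, 12, 10 are not pairwise coprime, so CRT works modulo lcm(m_i) when all pairwise compatibility conditions hold.
Pairwise compatibility: gcd(m_i, m_j) must divide a_i - a_j for every pair.
Merge one congruence at a time:
  Start: x ≡ 2 (mod 4).
  Combine with x ≡ 10 (mod 12): gcd(4, 12) = 4; 10 - 2 = 8, which IS divisible by 4, so compatible.
    Write x = 2 + 4·t and substitute into x ≡ 10 (mod 12): 4·t ≡ 10 − 2 = 8 (mod 12).
    Divide the congruence (and modulus) by g = 4: 1·t ≡ 2 (mod 3).
    So t ≡ 2 (mod 3).
    Then x = 2 + 4·2 = 10, valid modulo lcm(4, 12) = 12: x ≡ 10 (mod 12).
  Combine with x ≡ 6 (mod 10): gcd(12, 10) = 2; 6 - 10 = -4, which IS divisible by 2, so compatible.
    Write x = 10 + 12·t and substitute into x ≡ 6 (mod 10): 12·t ≡ 6 − 10 = -4 (mod 10).
    Divide the congruence (and modulus) by g = 2: 6·t ≡ -2 (mod 5).
    Reduce coefficients mod 5: 1·t ≡ 3 (mod 5).
    So t ≡ 3 (mod 5).
    Then x = 10 + 12·3 = 46, valid modulo lcm(12, 10) = 60: x ≡ 46 (mod 60).
Verify: 46 mod 4 = 2, 46 mod 12 = 10, 46 mod 10 = 6.

x ≡ 46 (mod 60).


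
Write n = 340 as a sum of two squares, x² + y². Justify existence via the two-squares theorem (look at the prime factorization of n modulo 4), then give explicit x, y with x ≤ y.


Step 1: Factor n = 340 = 2^2 · 5 · 17.
Step 2: Check the mod-4 condition on each prime factor: 2 = 2 (special); 5 ≡ 1 (mod 4), exponent 1; 17 ≡ 1 (mod 4), exponent 1.
All primes ≡ 3 (mod 4) appear to even exponent (or don't appear), so by the two-squares theorem n IS expressible as a sum of two squares.
Step 3: Build a representation. Group n = k² · m with k = 2 and m = 5 · 17 = 85 (a product of primes ≡ 1 (mod 4)); a representation of m scales to one of n via (k·x)² + (k·y)² = k²(x² + y²). Each prime p ≡ 1 (mod 4) is itself a sum of two squares; find a² by testing p − a² for a perfect square:
  5: 5 − 1² = 4 = 2² ⇒ 5 = 1² + 2².
  17: 17 − 1² = 16 = 4² ⇒ 17 = 1² + 4².
  Combine using the Brahmagupta–Fibonacci identity (a² + b²)(c² + d²) = (ac − bd)² + (ad + bc)² = (ac + bd)² + (ad − bc)²:
  5 · 17 = 85: from (1² + 2²)(1² + 4²), take (1·1 − 2·4, 1·4 + 2·1) = (1 − 8, 4 + 2) = (-7, 6); dropping signs (only squares matter) gives (7, 6); check 7² + 6² = 49 + 36 = 85 ✓.
  Scale by k = 2: (2·7, 2·6) = (14, 12).
Step 4: Order so x ≤ y and verify: 12² + 14² = 144 + 196 = 340 = n. ✓

n = 340 = 12² + 14² (one valid representation with x ≤ y).


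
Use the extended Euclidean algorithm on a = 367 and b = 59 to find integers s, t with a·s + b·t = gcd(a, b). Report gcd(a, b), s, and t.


Euclidean algorithm on (367, 59) — divide until remainder is 0:
  367 = 6 · 59 + 13
  59 = 4 · 13 + 7
  13 = 1 · 7 + 6
  7 = 1 · 6 + 1
  6 = 6 · 1 + 0
gcd(367, 59) = 1.
Track Bezout coefficients alongside the remainders: start with r₀ = 367 = a·1 + b·0 (s = 1, t = 0) and r₁ = 59 = a·0 + b·1 (s = 0, t = 1); each new remainder r_{k+1} = r_{k-1} − q_k·r_k inherits s_{k+1} = s_{k-1} − q_k·s_k, t_{k+1} = t_{k-1} − q_k·t_k, so r_k = a·s_k + b·t_k at every step:
  q = 6: r = 13, s = 1 − 6·0 = 1, t = 0 − 6·1 = -6  (check: 367·1 + 59·(-6) = 13)
  q = 4: r = 7, s = 0 − 4·1 = -4, t = 1 − 4·(-6) = 25  (check: 367·(-4) + 59·25 = 7)
  q = 1: r = 6, s = 1 − 1·(-4) = 5, t = -6 − 1·25 = -31  (check: 367·5 + 59·(-31) = 6)
  q = 1: r = 1, s = -4 − 1·5 = -9, t = 25 − 1·(-31) = 56  (check: 367·(-9) + 59·56 = 1)
The row with r = 1 (the gcd) gives the Bezout coefficients s = -9, t = 56.
Result: 367 · (-9) + 59 · (56) = 1.

gcd(367, 59) = 1; s = -9, t = 56 (check: 367·(-9) + 59·56 = 1).


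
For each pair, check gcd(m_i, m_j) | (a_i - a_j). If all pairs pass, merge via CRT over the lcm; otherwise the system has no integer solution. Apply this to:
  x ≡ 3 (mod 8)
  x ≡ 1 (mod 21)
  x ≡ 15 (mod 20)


Moduli 8, 21, 20 are not pairwise coprime, so CRT works modulo lcm(m_i) when all pairwise compatibility conditions hold.
Pairwise compatibility: gcd(m_i, m_j) must divide a_i - a_j for every pair.
Merge one congruence at a time:
  Start: x ≡ 3 (mod 8).
  Combine with x ≡ 1 (mod 21): gcd(8, 21) = 1; 1 - 3 = -2, which IS divisible by 1, so compatible.
    Write x = 3 + 8·t and substitute into x ≡ 1 (mod 21): 8·t ≡ 1 − 3 = -2 (mod 21).
    Reduce coefficients mod 21: 8·t ≡ 19 (mod 21).
    The inverse of 8 mod 21 is 8 (since 8·8 = 64 = 3·21 + 1), so t ≡ 8·19 = 152 ≡ 5 (mod 21).
    Then x = 3 + 8·5 = 43, valid modulo lcm(8, 21) = 168: x ≡ 43 (mod 168).
  Combine with x ≡ 15 (mod 20): gcd(168, 20) = 4; 15 - 43 = -28, which IS divisible by 4, so compatible.
    Write x = 43 + 168·t and substitute into x ≡ 15 (mod 20): 168·t ≡ 15 − 43 = -28 (mod 20).
    Divide the congruence (and modulus) by g = 4: 42·t ≡ -7 (mod 5).
    Reduce coefficients mod 5: 2·t ≡ 3 (mod 5).
    The inverse of 2 mod 5 is 3 (since 2·3 = 6 = 1·5 + 1), so t ≡ 3·3 = 9 ≡ 4 (mod 5).
    Then x = 43 + 168·4 = 715, valid modulo lcm(168, 20) = 840: x ≡ 715 (mod 840).
Verify: 715 mod 8 = 3, 715 mod 21 = 1, 715 mod 20 = 15.

x ≡ 715 (mod 840).


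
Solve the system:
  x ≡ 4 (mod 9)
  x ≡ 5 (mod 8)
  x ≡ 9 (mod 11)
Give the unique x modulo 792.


Moduli 9, 8, 11 are pairwise coprime; by CRT there is a unique solution modulo M = 9 · 8 · 11 = 792.
Solve pairwise, accumulating the modulus:
  Start with x ≡ 4 (mod 9).
  Combine with x ≡ 5 (mod 8): since gcd(9, 8) = 1, we get a unique residue mod 72.
    Write x = 4 + 9·t and substitute into x ≡ 5 (mod 8): 9·t ≡ 5 − 4 = 1 (mod 8).
    Reduce coefficients mod 8: 1·t ≡ 1 (mod 8).
    So t ≡ 1 (mod 8).
    Then x = 4 + 9·1 = 13, valid modulo lcm(9, 8) = 72: x ≡ 13 (mod 72).
  Combine with x ≡ 9 (mod 11): since gcd(72, 11) = 1, we get a unique residue mod 792.
    Write x = 13 + 72·t and substitute into x ≡ 9 (mod 11): 72·t ≡ 9 − 13 = -4 (mod 11).
    Reduce coefficients mod 11: 6·t ≡ 7 (mod 11).
    The inverse of 6 mod 11 is 2 (since 6·2 = 12 = 1·11 + 1), so t ≡ 2·7 = 14 ≡ 3 (mod 11).
    Then x = 13 + 72·3 = 229, valid modulo lcm(72, 11) = 792: x ≡ 229 (mod 792).
Verify: 229 mod 9 = 4 ✓, 229 mod 8 = 5 ✓, 229 mod 11 = 9 ✓.

x ≡ 229 (mod 792).


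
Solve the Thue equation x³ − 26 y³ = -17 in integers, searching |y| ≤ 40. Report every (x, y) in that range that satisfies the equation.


The equation is x³ - 26y³ = -17. For fixed y, x³ = 26·y³ − 17, so a solution requires the RHS to be a perfect cube.
Strategy: iterate y from -40 to 40, compute RHS = 26·y³ − 17, and check whether it is a (positive or negative) perfect cube.
Check small values of y:
  y = 0: RHS = -17 is not a perfect cube.
  y = 1: RHS = 9 is not a perfect cube.
  y = -1: RHS = -43 is not a perfect cube.
  y = 2: RHS = 191 is not a perfect cube.
  y = -2: RHS = -225 is not a perfect cube.
  y = 3: RHS = 685 is not a perfect cube.
  y = -3: RHS = -719 is not a perfect cube.
Continuing the search up to |y| = 40 finds no solutions either.
No (x, y) in the scanned range satisfies the equation.

No integer solutions with |y| ≤ 40.


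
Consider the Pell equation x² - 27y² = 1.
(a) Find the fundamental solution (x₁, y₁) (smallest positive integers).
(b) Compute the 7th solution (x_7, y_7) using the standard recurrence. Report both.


Step 1: Find the fundamental solution (x₁, y₁) of x² - 27y² = 1.
  Expand √27 as a continued fraction. a₀ = ⌊√27⌋ = 5; iterate m_{k+1} = d_k·a_k − m_k, d_{k+1} = (27 − m_{k+1}²)/d_k, a_{k+1} = ⌊(a₀ + m_{k+1})/d_{k+1}⌋ (starting m₀ = 0, d₀ = 1), with convergents p_k = a_k·p_{k-1} + p_{k-2}, q_k = a_k·q_{k-1} + q_{k-2} (p₋₁ = 1, q₋₁ = 0):
  k = 0: a₀ = 5; p₀/q₀ = 5/1; p₀² − 27·q₀² = 25 − 27 = -2.
  k = 1: m = 5, d = 2, a = ⌊(5 + 5)/2⌋ = 5; p/q = (5·5 + 1)/(5·1 + 0) = 26/5; p² − 27·q² = 676 − 675 = 1.
  The first convergent with p² − 27·q² = 1 gives the fundamental solution (x₁, y₁) = (26, 5).
Step 2: Apply the recurrence (x_{n+1}, y_{n+1}) = (x₁x_n + 27y₁y_n, x₁y_n + y₁x_n) repeatedly.
  From (x_1, y_1) = (26, 5): x_2 = 26·26 + 27·5·5 = 1351; y_2 = 26·5 + 5·26 = 260.
  From (x_2, y_2) = (1351, 260): x_3 = 26·1351 + 27·5·260 = 70226; y_3 = 26·260 + 5·1351 = 13515.
  From (x_3, y_3) = (70226, 13515): x_4 = 26·70226 + 27·5·13515 = 3650401; y_4 = 26·13515 + 5·70226 = 702520.
  From (x_4, y_4) = (3650401, 702520): x_5 = 26·3650401 + 27·5·702520 = 189750626; y_5 = 26·702520 + 5·3650401 = 36517525.
  From (x_5, y_5) = (189750626, 36517525): x_6 = 26·189750626 + 27·5·36517525 = 9863382151; y_6 = 26·36517525 + 5·189750626 = 1898208780.
  From (x_6, y_6) = (9863382151, 1898208780): x_7 = 26·9863382151 + 27·5·1898208780 = 512706121226; y_7 = 26·1898208780 + 5·9863382151 = 98670339035.
Step 3: Verify x_7² - 27·y_7² = 262867566742609807743076 - 262867566742609807743075 = 1 (should be 1). ✓

(x_1, y_1) = (26, 5); (x_7, y_7) = (512706121226, 98670339035).


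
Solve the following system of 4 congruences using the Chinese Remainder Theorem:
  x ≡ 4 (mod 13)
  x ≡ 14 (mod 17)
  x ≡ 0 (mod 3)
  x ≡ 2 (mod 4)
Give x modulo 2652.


Product of moduli M = 13 · 17 · 3 · 4 = 2652.
Merge one congruence at a time:
  Start: x ≡ 4 (mod 13).
  Combine with x ≡ 14 (mod 17); new modulus lcm = 221.
    Write x = 4 + 13·t and substitute into x ≡ 14 (mod 17): 13·t ≡ 14 − 4 = 10 (mod 17).
    The inverse of 13 mod 17 is 4 (since 13·4 = 52 = 3·17 + 1), so t ≡ 4·10 = 40 ≡ 6 (mod 17).
    Then x = 4 + 13·6 = 82, valid modulo lcm(13, 17) = 221: x ≡ 82 (mod 221).
  Combine with x ≡ 0 (mod 3); new modulus lcm = 663.
    Write x = 82 + 221·t and substitute into x ≡ 0 (mod 3): 221·t ≡ 0 − 82 = -82 (mod 3).
    Reduce coefficients mod 3: 2·t ≡ 2 (mod 3).
    The inverse of 2 mod 3 is 2 (since 2·2 = 4 = 1·3 + 1), so t ≡ 2·2 = 4 ≡ 1 (mod 3).
    Then x = 82 + 221·1 = 303, valid modulo lcm(221, 3) = 663: x ≡ 303 (mod 663).
  Combine with x ≡ 2 (mod 4); new modulus lcm = 2652.
    Write x = 303 + 663·t and substitute into x ≡ 2 (mod 4): 663·t ≡ 2 − 303 = -301 (mod 4).
    Reduce coefficients mod 4: 3·t ≡ 3 (mod 4).
    The inverse of 3 mod 4 is 3 (since 3·3 = 9 = 2·4 + 1), so t ≡ 3·3 = 9 ≡ 1 (mod 4).
    Then x = 303 + 663·1 = 966, valid modulo lcm(663, 4) = 2652: x ≡ 966 (mod 2652).
Verify against each original: 966 mod 13 = 4, 966 mod 17 = 14, 966 mod 3 = 0, 966 mod 4 = 2.

x ≡ 966 (mod 2652).


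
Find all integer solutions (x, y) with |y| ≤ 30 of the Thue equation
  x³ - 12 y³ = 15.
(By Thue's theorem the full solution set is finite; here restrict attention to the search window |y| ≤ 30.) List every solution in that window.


The equation is x³ - 12y³ = 15. For fixed y, x³ = 12·y³ + 15, so a solution requires the RHS to be a perfect cube.
Strategy: iterate y from -30 to 30, compute RHS = 12·y³ + 15, and check whether it is a (positive or negative) perfect cube.
Check small values of y:
  y = 0: RHS = 15 is not a perfect cube.
  y = 1: RHS = 27 = (3)³ ⇒ x = 3 works.
  y = -1: RHS = 3 is not a perfect cube.
  y = 2: RHS = 111 is not a perfect cube.
  y = -2: RHS = -81 is not a perfect cube.
  y = 3: RHS = 339 is not a perfect cube.
  y = -3: RHS = -309 is not a perfect cube.
Continuing the search up to |y| = 30 finds no further solutions beyond those listed.
Collected solutions: (3, 1).

Solutions (with |y| ≤ 30): (3, 1).


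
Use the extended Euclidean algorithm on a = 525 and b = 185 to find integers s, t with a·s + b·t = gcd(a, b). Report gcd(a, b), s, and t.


Euclidean algorithm on (525, 185) — divide until remainder is 0:
  525 = 2 · 185 + 155
  185 = 1 · 155 + 30
  155 = 5 · 30 + 5
  30 = 6 · 5 + 0
gcd(525, 185) = 5.
Track Bezout coefficients alongside the remainders: start with r₀ = 525 = a·1 + b·0 (s = 1, t = 0) and r₁ = 185 = a·0 + b·1 (s = 0, t = 1); each new remainder r_{k+1} = r_{k-1} − q_k·r_k inherits s_{k+1} = s_{k-1} − q_k·s_k, t_{k+1} = t_{k-1} − q_k·t_k, so r_k = a·s_k + b·t_k at every step:
  q = 2: r = 155, s = 1 − 2·0 = 1, t = 0 − 2·1 = -2  (check: 525·1 + 185·(-2) = 155)
  q = 1: r = 30, s = 0 − 1·1 = -1, t = 1 − 1·(-2) = 3  (check: 525·(-1) + 185·3 = 30)
  q = 5: r = 5, s = 1 − 5·(-1) = 6, t = -2 − 5·3 = -17  (check: 525·6 + 185·(-17) = 5)
The row with r = 5 (the gcd) gives the Bezout coefficients s = 6, t = -17.
Result: 525 · (6) + 185 · (-17) = 5.

gcd(525, 185) = 5; s = 6, t = -17 (check: 525·6 + 185·(-17) = 5).


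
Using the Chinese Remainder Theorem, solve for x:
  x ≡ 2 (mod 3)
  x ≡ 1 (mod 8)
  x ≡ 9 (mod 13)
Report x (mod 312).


Moduli 3, 8, 13 are pairwise coprime; by CRT there is a unique solution modulo M = 3 · 8 · 13 = 312.
Solve pairwise, accumulating the modulus:
  Start with x ≡ 2 (mod 3).
  Combine with x ≡ 1 (mod 8): since gcd(3, 8) = 1, we get a unique residue mod 24.
    Write x = 2 + 3·t and substitute into x ≡ 1 (mod 8): 3·t ≡ 1 − 2 = -1 (mod 8).
    Reduce coefficients mod 8: 3·t ≡ 7 (mod 8).
    The inverse of 3 mod 8 is 3 (since 3·3 = 9 = 1·8 + 1), so t ≡ 3·7 = 21 ≡ 5 (mod 8).
    Then x = 2 + 3·5 = 17, valid modulo lcm(3, 8) = 24: x ≡ 17 (mod 24).
  Combine with x ≡ 9 (mod 13): since gcd(24, 13) = 1, we get a unique residue mod 312.
    Write x = 17 + 24·t and substitute into x ≡ 9 (mod 13): 24·t ≡ 9 − 17 = -8 (mod 13).
    Reduce coefficients mod 13: 11·t ≡ 5 (mod 13).
    The inverse of 11 mod 13 is 6 (since 11·6 = 66 = 5·13 + 1), so t ≡ 6·5 = 30 ≡ 4 (mod 13).
    Then x = 17 + 24·4 = 113, valid modulo lcm(24, 13) = 312: x ≡ 113 (mod 312).
Verify: 113 mod 3 = 2 ✓, 113 mod 8 = 1 ✓, 113 mod 13 = 9 ✓.

x ≡ 113 (mod 312).


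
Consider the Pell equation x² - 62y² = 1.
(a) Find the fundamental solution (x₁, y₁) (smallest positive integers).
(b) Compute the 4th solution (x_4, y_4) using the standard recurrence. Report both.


Step 1: Find the fundamental solution (x₁, y₁) of x² - 62y² = 1.
  Expand √62 as a continued fraction. a₀ = ⌊√62⌋ = 7; iterate m_{k+1} = d_k·a_k − m_k, d_{k+1} = (62 − m_{k+1}²)/d_k, a_{k+1} = ⌊(a₀ + m_{k+1})/d_{k+1}⌋ (starting m₀ = 0, d₀ = 1), with convergents p_k = a_k·p_{k-1} + p_{k-2}, q_k = a_k·q_{k-1} + q_{k-2} (p₋₁ = 1, q₋₁ = 0):
  k = 0: a₀ = 7; p₀/q₀ = 7/1; p₀² − 62·q₀² = 49 − 62 = -13.
  k = 1: m = 7, d = 13, a = ⌊(7 + 7)/13⌋ = 1; p/q = (1·7 + 1)/(1·1 + 0) = 8/1; p² − 62·q² = 64 − 62 = 2.
  k = 2: m = 6, d = 2, a = ⌊(7 + 6)/2⌋ = 6; p/q = (6·8 + 7)/(6·1 + 1) = 55/7; p² − 62·q² = 3025 − 3038 = -13.
  k = 3: m = 6, d = 13, a = ⌊(7 + 6)/13⌋ = 1; p/q = (1·55 + 8)/(1·7 + 1) = 63/8; p² − 62·q² = 3969 − 3968 = 1.
  The first convergent with p² − 62·q² = 1 gives the fundamental solution (x₁, y₁) = (63, 8).
Step 2: Apply the recurrence (x_{n+1}, y_{n+1}) = (x₁x_n + 62y₁y_n, x₁y_n + y₁x_n) repeatedly.
  From (x_1, y_1) = (63, 8): x_2 = 63·63 + 62·8·8 = 7937; y_2 = 63·8 + 8·63 = 1008.
  From (x_2, y_2) = (7937, 1008): x_3 = 63·7937 + 62·8·1008 = 999999; y_3 = 63·1008 + 8·7937 = 127000.
  From (x_3, y_3) = (999999, 127000): x_4 = 63·999999 + 62·8·127000 = 125991937; y_4 = 63·127000 + 8·999999 = 16000992.
Step 3: Verify x_4² - 62·y_4² = 15873968189011969 - 15873968189011968 = 1 (should be 1). ✓

(x_1, y_1) = (63, 8); (x_4, y_4) = (125991937, 16000992).


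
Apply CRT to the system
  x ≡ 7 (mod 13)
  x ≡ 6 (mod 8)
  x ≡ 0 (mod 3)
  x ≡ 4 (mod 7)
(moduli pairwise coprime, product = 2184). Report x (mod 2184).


Product of moduli M = 13 · 8 · 3 · 7 = 2184.
Merge one congruence at a time:
  Start: x ≡ 7 (mod 13).
  Combine with x ≡ 6 (mod 8); new modulus lcm = 104.
    Write x = 7 + 13·t and substitute into x ≡ 6 (mod 8): 13·t ≡ 6 − 7 = -1 (mod 8).
    Reduce coefficients mod 8: 5·t ≡ 7 (mod 8).
    The inverse of 5 mod 8 is 5 (since 5·5 = 25 = 3·8 + 1), so t ≡ 5·7 = 35 ≡ 3 (mod 8).
    Then x = 7 + 13·3 = 46, valid modulo lcm(13, 8) = 104: x ≡ 46 (mod 104).
  Combine with x ≡ 0 (mod 3); new modulus lcm = 312.
    Write x = 46 + 104·t and substitute into x ≡ 0 (mod 3): 104·t ≡ 0 − 46 = -46 (mod 3).
    Reduce coefficients mod 3: 2·t ≡ 2 (mod 3).
    The inverse of 2 mod 3 is 2 (since 2·2 = 4 = 1·3 + 1), so t ≡ 2·2 = 4 ≡ 1 (mod 3).
    Then x = 46 + 104·1 = 150, valid modulo lcm(104, 3) = 312: x ≡ 150 (mod 312).
  Combine with x ≡ 4 (mod 7); new modulus lcm = 2184.
    Write x = 150 + 312·t and substitute into x ≡ 4 (mod 7): 312·t ≡ 4 − 150 = -146 (mod 7).
    Reduce coefficients mod 7: 4·t ≡ 1 (mod 7).
    The inverse of 4 mod 7 is 2 (since 4·2 = 8 = 1·7 + 1), so t ≡ 2·1 = 2 ≡ 2 (mod 7).
    Then x = 150 + 312·2 = 774, valid modulo lcm(312, 7) = 2184: x ≡ 774 (mod 2184).
Verify against each original: 774 mod 13 = 7, 774 mod 8 = 6, 774 mod 3 = 0, 774 mod 7 = 4.

x ≡ 774 (mod 2184).


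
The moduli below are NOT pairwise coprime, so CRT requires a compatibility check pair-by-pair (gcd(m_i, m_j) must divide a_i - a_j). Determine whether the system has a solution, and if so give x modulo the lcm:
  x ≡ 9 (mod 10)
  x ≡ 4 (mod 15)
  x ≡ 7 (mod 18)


Moduli 10, 15, 18 are not pairwise coprime, so CRT works modulo lcm(m_i) when all pairwise compatibility conditions hold.
Pairwise compatibility: gcd(m_i, m_j) must divide a_i - a_j for every pair.
Merge one congruence at a time:
  Start: x ≡ 9 (mod 10).
  Combine with x ≡ 4 (mod 15): gcd(10, 15) = 5; 4 - 9 = -5, which IS divisible by 5, so compatible.
    Write x = 9 + 10·t and substitute into x ≡ 4 (mod 15): 10·t ≡ 4 − 9 = -5 (mod 15).
    Divide the congruence (and modulus) by g = 5: 2·t ≡ -1 (mod 3).
    Reduce coefficients mod 3: 2·t ≡ 2 (mod 3).
    The inverse of 2 mod 3 is 2 (since 2·2 = 4 = 1·3 + 1), so t ≡ 2·2 = 4 ≡ 1 (mod 3).
    Then x = 9 + 10·1 = 19, valid modulo lcm(10, 15) = 30: x ≡ 19 (mod 30).
  Combine with x ≡ 7 (mod 18): gcd(30, 18) = 6; 7 - 19 = -12, which IS divisible by 6, so compatible.
    Write x = 19 + 30·t and substitute into x ≡ 7 (mod 18): 30·t ≡ 7 − 19 = -12 (mod 18).
    Divide the congruence (and modulus) by g = 6: 5·t ≡ -2 (mod 3).
    Reduce coefficients mod 3: 2·t ≡ 1 (mod 3).
    The inverse of 2 mod 3 is 2 (since 2·2 = 4 = 1·3 + 1), so t ≡ 2·1 = 2 ≡ 2 (mod 3).
    Then x = 19 + 30·2 = 79, valid modulo lcm(30, 18) = 90: x ≡ 79 (mod 90).
Verify: 79 mod 10 = 9, 79 mod 15 = 4, 79 mod 18 = 7.

x ≡ 79 (mod 90).


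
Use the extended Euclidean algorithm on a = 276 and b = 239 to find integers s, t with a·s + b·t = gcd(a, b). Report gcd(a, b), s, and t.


Euclidean algorithm on (276, 239) — divide until remainder is 0:
  276 = 1 · 239 + 37
  239 = 6 · 37 + 17
  37 = 2 · 17 + 3
  17 = 5 · 3 + 2
  3 = 1 · 2 + 1
  2 = 2 · 1 + 0
gcd(276, 239) = 1.
Track Bezout coefficients alongside the remainders: start with r₀ = 276 = a·1 + b·0 (s = 1, t = 0) and r₁ = 239 = a·0 + b·1 (s = 0, t = 1); each new remainder r_{k+1} = r_{k-1} − q_k·r_k inherits s_{k+1} = s_{k-1} − q_k·s_k, t_{k+1} = t_{k-1} − q_k·t_k, so r_k = a·s_k + b·t_k at every step:
  q = 1: r = 37, s = 1 − 1·0 = 1, t = 0 − 1·1 = -1  (check: 276·1 + 239·(-1) = 37)
  q = 6: r = 17, s = 0 − 6·1 = -6, t = 1 − 6·(-1) = 7  (check: 276·(-6) + 239·7 = 17)
  q = 2: r = 3, s = 1 − 2·(-6) = 13, t = -1 − 2·7 = -15  (check: 276·13 + 239·(-15) = 3)
  q = 5: r = 2, s = -6 − 5·13 = -71, t = 7 − 5·(-15) = 82  (check: 276·(-71) + 239·82 = 2)
  q = 1: r = 1, s = 13 − 1·(-71) = 84, t = -15 − 1·82 = -97  (check: 276·84 + 239·(-97) = 1)
The row with r = 1 (the gcd) gives the Bezout coefficients s = 84, t = -97.
Result: 276 · (84) + 239 · (-97) = 1.

gcd(276, 239) = 1; s = 84, t = -97 (check: 276·84 + 239·(-97) = 1).


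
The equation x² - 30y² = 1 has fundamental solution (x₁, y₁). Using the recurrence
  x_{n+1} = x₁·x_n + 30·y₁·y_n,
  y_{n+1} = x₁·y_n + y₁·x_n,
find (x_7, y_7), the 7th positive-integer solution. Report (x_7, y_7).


Step 1: Find the fundamental solution (x₁, y₁) of x² - 30y² = 1.
  Expand √30 as a continued fraction. a₀ = ⌊√30⌋ = 5; iterate m_{k+1} = d_k·a_k − m_k, d_{k+1} = (30 − m_{k+1}²)/d_k, a_{k+1} = ⌊(a₀ + m_{k+1})/d_{k+1}⌋ (starting m₀ = 0, d₀ = 1), with convergents p_k = a_k·p_{k-1} + p_{k-2}, q_k = a_k·q_{k-1} + q_{k-2} (p₋₁ = 1, q₋₁ = 0):
  k = 0: a₀ = 5; p₀/q₀ = 5/1; p₀² − 30·q₀² = 25 − 30 = -5.
  k = 1: m = 5, d = 5, a = ⌊(5 + 5)/5⌋ = 2; p/q = (2·5 + 1)/(2·1 + 0) = 11/2; p² − 30·q² = 121 − 120 = 1.
  The first convergent with p² − 30·q² = 1 gives the fundamental solution (x₁, y₁) = (11, 2).
Step 2: Apply the recurrence (x_{n+1}, y_{n+1}) = (x₁x_n + 30y₁y_n, x₁y_n + y₁x_n) repeatedly.
  From (x_1, y_1) = (11, 2): x_2 = 11·11 + 30·2·2 = 241; y_2 = 11·2 + 2·11 = 44.
  From (x_2, y_2) = (241, 44): x_3 = 11·241 + 30·2·44 = 5291; y_3 = 11·44 + 2·241 = 966.
  From (x_3, y_3) = (5291, 966): x_4 = 11·5291 + 30·2·966 = 116161; y_4 = 11·966 + 2·5291 = 21208.
  From (x_4, y_4) = (116161, 21208): x_5 = 11·116161 + 30·2·21208 = 2550251; y_5 = 11·21208 + 2·116161 = 465610.
  From (x_5, y_5) = (2550251, 465610): x_6 = 11·2550251 + 30·2·465610 = 55989361; y_6 = 11·465610 + 2·2550251 = 10222212.
  From (x_6, y_6) = (55989361, 10222212): x_7 = 11·55989361 + 30·2·10222212 = 1229215691; y_7 = 11·10222212 + 2·55989361 = 224423054.
Step 3: Verify x_7² - 30·y_7² = 1510971215000607481 - 1510971215000607480 = 1 (should be 1). ✓

(x_1, y_1) = (11, 2); (x_7, y_7) = (1229215691, 224423054).


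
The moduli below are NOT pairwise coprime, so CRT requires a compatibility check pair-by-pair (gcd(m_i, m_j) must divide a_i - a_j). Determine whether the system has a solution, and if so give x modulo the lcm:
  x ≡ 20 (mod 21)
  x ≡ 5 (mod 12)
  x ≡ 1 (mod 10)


Moduli 21, 12, 10 are not pairwise coprime, so CRT works modulo lcm(m_i) when all pairwise compatibility conditions hold.
Pairwise compatibility: gcd(m_i, m_j) must divide a_i - a_j for every pair.
Merge one congruence at a time:
  Start: x ≡ 20 (mod 21).
  Combine with x ≡ 5 (mod 12): gcd(21, 12) = 3; 5 - 20 = -15, which IS divisible by 3, so compatible.
    Write x = 20 + 21·t and substitute into x ≡ 5 (mod 12): 21·t ≡ 5 − 20 = -15 (mod 12).
    Divide the congruence (and modulus) by g = 3: 7·t ≡ -5 (mod 4).
    Reduce coefficients mod 4: 3·t ≡ 3 (mod 4).
    The inverse of 3 mod 4 is 3 (since 3·3 = 9 = 2·4 + 1), so t ≡ 3·3 = 9 ≡ 1 (mod 4).
    Then x = 20 + 21·1 = 41, valid modulo lcm(21, 12) = 84: x ≡ 41 (mod 84).
  Combine with x ≡ 1 (mod 10): gcd(84, 10) = 2; 1 - 41 = -40, which IS divisible by 2, so compatible.
    Write x = 41 + 84·t and substitute into x ≡ 1 (mod 10): 84·t ≡ 1 − 41 = -40 (mod 10).
    Divide the congruence (and modulus) by g = 2: 42·t ≡ -20 (mod 5).
    Reduce coefficients mod 5: 2·t ≡ 0 (mod 5).
    The inverse of 2 mod 5 is 3 (since 2·3 = 6 = 1·5 + 1), so t ≡ 3·0 = 0 ≡ 0 (mod 5).
    Then x = 41 + 84·0 = 41, valid modulo lcm(84, 10) = 420: x ≡ 41 (mod 420).
Verify: 41 mod 21 = 20, 41 mod 12 = 5, 41 mod 10 = 1.

x ≡ 41 (mod 420).


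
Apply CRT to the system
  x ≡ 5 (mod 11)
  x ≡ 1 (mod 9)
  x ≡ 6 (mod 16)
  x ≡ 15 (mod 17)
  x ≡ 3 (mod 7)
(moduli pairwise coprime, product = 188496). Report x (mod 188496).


Product of moduli M = 11 · 9 · 16 · 17 · 7 = 188496.
Merge one congruence at a time:
  Start: x ≡ 5 (mod 11).
  Combine with x ≡ 1 (mod 9); new modulus lcm = 99.
    Write x = 5 + 11·t and substitute into x ≡ 1 (mod 9): 11·t ≡ 1 − 5 = -4 (mod 9).
    Reduce coefficients mod 9: 2·t ≡ 5 (mod 9).
    The inverse of 2 mod 9 is 5 (since 2·5 = 10 = 1·9 + 1), so t ≡ 5·5 = 25 ≡ 7 (mod 9).
    Then x = 5 + 11·7 = 82, valid modulo lcm(11, 9) = 99: x ≡ 82 (mod 99).
  Combine with x ≡ 6 (mod 16); new modulus lcm = 1584.
    Write x = 82 + 99·t and substitute into x ≡ 6 (mod 16): 99·t ≡ 6 − 82 = -76 (mod 16).
    Reduce coefficients mod 16: 3·t ≡ 4 (mod 16).
    The inverse of 3 mod 16 is 11 (since 3·11 = 33 = 2·16 + 1), so t ≡ 11·4 = 44 ≡ 12 (mod 16).
    Then x = 82 + 99·12 = 1270, valid modulo lcm(99, 16) = 1584: x ≡ 1270 (mod 1584).
  Combine with x ≡ 15 (mod 17); new modulus lcm = 26928.
    Write x = 1270 + 1584·t and substitute into x ≡ 15 (mod 17): 1584·t ≡ 15 − 1270 = -1255 (mod 17).
    Reduce coefficients mod 17: 3·t ≡ 3 (mod 17).
    The inverse of 3 mod 17 is 6 (since 3·6 = 18 = 1·17 + 1), so t ≡ 6·3 = 18 ≡ 1 (mod 17).
    Then x = 1270 + 1584·1 = 2854, valid modulo lcm(1584, 17) = 26928: x ≡ 2854 (mod 26928).
  Combine with x ≡ 3 (mod 7); new modulus lcm = 188496.
    Write x = 2854 + 26928·t and substitute into x ≡ 3 (mod 7): 26928·t ≡ 3 − 2854 = -2851 (mod 7).
    Reduce coefficients mod 7: 6·t ≡ 5 (mod 7).
    The inverse of 6 mod 7 is 6 (since 6·6 = 36 = 5·7 + 1), so t ≡ 6·5 = 30 ≡ 2 (mod 7).
    Then x = 2854 + 26928·2 = 56710, valid modulo lcm(26928, 7) = 188496: x ≡ 56710 (mod 188496).
Verify against each original: 56710 mod 11 = 5, 56710 mod 9 = 1, 56710 mod 16 = 6, 56710 mod 17 = 15, 56710 mod 7 = 3.

x ≡ 56710 (mod 188496).


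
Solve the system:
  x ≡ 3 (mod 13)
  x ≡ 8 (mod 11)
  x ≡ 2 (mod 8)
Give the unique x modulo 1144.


Moduli 13, 11, 8 are pairwise coprime; by CRT there is a unique solution modulo M = 13 · 11 · 8 = 1144.
Solve pairwise, accumulating the modulus:
  Start with x ≡ 3 (mod 13).
  Combine with x ≡ 8 (mod 11): since gcd(13, 11) = 1, we get a unique residue mod 143.
    Write x = 3 + 13·t and substitute into x ≡ 8 (mod 11): 13·t ≡ 8 − 3 = 5 (mod 11).
    Reduce coefficients mod 11: 2·t ≡ 5 (mod 11).
    The inverse of 2 mod 11 is 6 (since 2·6 = 12 = 1·11 + 1), so t ≡ 6·5 = 30 ≡ 8 (mod 11).
    Then x = 3 + 13·8 = 107, valid modulo lcm(13, 11) = 143: x ≡ 107 (mod 143).
  Combine with x ≡ 2 (mod 8): since gcd(143, 8) = 1, we get a unique residue mod 1144.
    Write x = 107 + 143·t and substitute into x ≡ 2 (mod 8): 143·t ≡ 2 − 107 = -105 (mod 8).
    Reduce coefficients mod 8: 7·t ≡ 7 (mod 8).
    The inverse of 7 mod 8 is 7 (since 7·7 = 49 = 6·8 + 1), so t ≡ 7·7 = 49 ≡ 1 (mod 8).
    Then x = 107 + 143·1 = 250, valid modulo lcm(143, 8) = 1144: x ≡ 250 (mod 1144).
Verify: 250 mod 13 = 3 ✓, 250 mod 11 = 8 ✓, 250 mod 8 = 2 ✓.

x ≡ 250 (mod 1144).


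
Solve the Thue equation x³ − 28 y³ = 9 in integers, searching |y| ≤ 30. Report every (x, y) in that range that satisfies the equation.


The equation is x³ - 28y³ = 9. For fixed y, x³ = 28·y³ + 9, so a solution requires the RHS to be a perfect cube.
Strategy: iterate y from -30 to 30, compute RHS = 28·y³ + 9, and check whether it is a (positive or negative) perfect cube.
Check small values of y:
  y = 0: RHS = 9 is not a perfect cube.
  y = 1: RHS = 37 is not a perfect cube.
  y = -1: RHS = -19 is not a perfect cube.
  y = 2: RHS = 233 is not a perfect cube.
  y = -2: RHS = -215 is not a perfect cube.
  y = 3: RHS = 765 is not a perfect cube.
  y = -3: RHS = -747 is not a perfect cube.
Continuing the search up to |y| = 30 finds no solutions either.
No (x, y) in the scanned range satisfies the equation.

No integer solutions with |y| ≤ 30.


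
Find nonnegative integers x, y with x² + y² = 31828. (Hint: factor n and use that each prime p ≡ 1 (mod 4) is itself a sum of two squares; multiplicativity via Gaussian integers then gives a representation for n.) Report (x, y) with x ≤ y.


Step 1: Factor n = 31828 = 2^2 · 73 · 109.
Step 2: Check the mod-4 condition on each prime factor: 2 = 2 (special); 73 ≡ 1 (mod 4), exponent 1; 109 ≡ 1 (mod 4), exponent 1.
All primes ≡ 3 (mod 4) appear to even exponent (or don't appear), so by the two-squares theorem n IS expressible as a sum of two squares.
Step 3: Build a representation. Group n = k² · m with k = 2 and m = 73 · 109 = 7957 (a product of primes ≡ 1 (mod 4)); a representation of m scales to one of n via (k·x)² + (k·y)² = k²(x² + y²). Each prime p ≡ 1 (mod 4) is itself a sum of two squares; find a² by testing p − a² for a perfect square:
  73: 73 − 1² = 72, 73 − 2² = 69, 73 − 3² = 64 = 8² ⇒ 73 = 3² + 8².
  109: 109 − 1² = 108, 109 − 2² = 105, 109 − 3² = 100 = 10² ⇒ 109 = 3² + 10².
  Combine using the Brahmagupta–Fibonacci identity (a² + b²)(c² + d²) = (ac − bd)² + (ad + bc)² = (ac + bd)² + (ad − bc)²:
  73 · 109 = 7957: from (3² + 8²)(3² + 10²), take (3·3 − 8·10, 3·10 + 8·3) = (9 − 80, 30 + 24) = (-71, 54); dropping signs (only squares matter) gives (71, 54); check 71² + 54² = 5041 + 2916 = 7957 ✓.
  Scale by k = 2: (2·71, 2·54) = (142, 108).
Step 4: Order so x ≤ y and verify: 108² + 142² = 11664 + 20164 = 31828 = n. ✓

n = 31828 = 108² + 142² (one valid representation with x ≤ y).


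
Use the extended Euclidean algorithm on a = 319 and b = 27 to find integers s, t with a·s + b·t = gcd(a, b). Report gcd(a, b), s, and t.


Euclidean algorithm on (319, 27) — divide until remainder is 0:
  319 = 11 · 27 + 22
  27 = 1 · 22 + 5
  22 = 4 · 5 + 2
  5 = 2 · 2 + 1
  2 = 2 · 1 + 0
gcd(319, 27) = 1.
Track Bezout coefficients alongside the remainders: start with r₀ = 319 = a·1 + b·0 (s = 1, t = 0) and r₁ = 27 = a·0 + b·1 (s = 0, t = 1); each new remainder r_{k+1} = r_{k-1} − q_k·r_k inherits s_{k+1} = s_{k-1} − q_k·s_k, t_{k+1} = t_{k-1} − q_k·t_k, so r_k = a·s_k + b·t_k at every step:
  q = 11: r = 22, s = 1 − 11·0 = 1, t = 0 − 11·1 = -11  (check: 319·1 + 27·(-11) = 22)
  q = 1: r = 5, s = 0 − 1·1 = -1, t = 1 − 1·(-11) = 12  (check: 319·(-1) + 27·12 = 5)
  q = 4: r = 2, s = 1 − 4·(-1) = 5, t = -11 − 4·12 = -59  (check: 319·5 + 27·(-59) = 2)
  q = 2: r = 1, s = -1 − 2·5 = -11, t = 12 − 2·(-59) = 130  (check: 319·(-11) + 27·130 = 1)
The row with r = 1 (the gcd) gives the Bezout coefficients s = -11, t = 130.
Result: 319 · (-11) + 27 · (130) = 1.

gcd(319, 27) = 1; s = -11, t = 130 (check: 319·(-11) + 27·130 = 1).


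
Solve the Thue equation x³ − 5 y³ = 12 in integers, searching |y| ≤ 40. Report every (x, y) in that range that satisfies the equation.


The equation is x³ - 5y³ = 12. For fixed y, x³ = 5·y³ + 12, so a solution requires the RHS to be a perfect cube.
Strategy: iterate y from -40 to 40, compute RHS = 5·y³ + 12, and check whether it is a (positive or negative) perfect cube.
Check small values of y:
  y = 0: RHS = 12 is not a perfect cube.
  y = 1: RHS = 17 is not a perfect cube.
  y = -1: RHS = 7 is not a perfect cube.
  y = 2: RHS = 52 is not a perfect cube.
  y = -2: RHS = -28 is not a perfect cube.
  y = 3: RHS = 147 is not a perfect cube.
  y = -3: RHS = -123 is not a perfect cube.
Continuing the search up to |y| = 40 finds no solutions either.
No (x, y) in the scanned range satisfies the equation.

No integer solutions with |y| ≤ 40.


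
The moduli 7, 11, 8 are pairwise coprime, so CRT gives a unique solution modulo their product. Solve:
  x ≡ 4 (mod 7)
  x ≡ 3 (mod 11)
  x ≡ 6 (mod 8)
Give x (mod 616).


Moduli 7, 11, 8 are pairwise coprime; by CRT there is a unique solution modulo M = 7 · 11 · 8 = 616.
Solve pairwise, accumulating the modulus:
  Start with x ≡ 4 (mod 7).
  Combine with x ≡ 3 (mod 11): since gcd(7, 11) = 1, we get a unique residue mod 77.
    Write x = 4 + 7·t and substitute into x ≡ 3 (mod 11): 7·t ≡ 3 − 4 = -1 (mod 11).
    Reduce coefficients mod 11: 7·t ≡ 10 (mod 11).
    The inverse of 7 mod 11 is 8 (since 7·8 = 56 = 5·11 + 1), so t ≡ 8·10 = 80 ≡ 3 (mod 11).
    Then x = 4 + 7·3 = 25, valid modulo lcm(7, 11) = 77: x ≡ 25 (mod 77).
  Combine with x ≡ 6 (mod 8): since gcd(77, 8) = 1, we get a unique residue mod 616.
    Write x = 25 + 77·t and substitute into x ≡ 6 (mod 8): 77·t ≡ 6 − 25 = -19 (mod 8).
    Reduce coefficients mod 8: 5·t ≡ 5 (mod 8).
    The inverse of 5 mod 8 is 5 (since 5·5 = 25 = 3·8 + 1), so t ≡ 5·5 = 25 ≡ 1 (mod 8).
    Then x = 25 + 77·1 = 102, valid modulo lcm(77, 8) = 616: x ≡ 102 (mod 616).
Verify: 102 mod 7 = 4 ✓, 102 mod 11 = 3 ✓, 102 mod 8 = 6 ✓.

x ≡ 102 (mod 616).


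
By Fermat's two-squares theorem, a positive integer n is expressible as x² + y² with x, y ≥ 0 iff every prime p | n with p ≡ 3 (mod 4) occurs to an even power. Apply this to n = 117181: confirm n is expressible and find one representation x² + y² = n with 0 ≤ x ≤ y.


Step 1: Factor n = 117181 = 17 · 61 · 113.
Step 2: Check the mod-4 condition on each prime factor: 17 ≡ 1 (mod 4), exponent 1; 61 ≡ 1 (mod 4), exponent 1; 113 ≡ 1 (mod 4), exponent 1.
All primes ≡ 3 (mod 4) appear to even exponent (or don't appear), so by the two-squares theorem n IS expressible as a sum of two squares.
Step 3: Build a representation. Here n = 17 · 61 · 113 is a product of primes ≡ 1 (mod 4). Each prime p ≡ 1 (mod 4) is itself a sum of two squares; find a² by testing p − a² for a perfect square:
  17: 17 − 1² = 16 = 4² ⇒ 17 = 1² + 4².
  61: 61 − 1² = 60, 61 − 2² = 57, 61 − 3² = 52, 61 − 4² = 45, 61 − 5² = 36 = 6² ⇒ 61 = 5² + 6².
  113: 113 − 1² = 112, 113 − 2² = 109, 113 − 3² = 104, 113 − 4² = 97, 113 − 5² = 88, 113 − 6² = 77, 113 − 7² = 64 = 8² ⇒ 113 = 7² + 8².
  Combine using the Brahmagupta–Fibonacci identity (a² + b²)(c² + d²) = (ac − bd)² + (ad + bc)² = (ac + bd)² + (ad − bc)²:
  17 · 61 = 1037: from (1² + 4²)(5² + 6²), take (1·5 − 4·6, 1·6 + 4·5) = (5 − 24, 6 + 20) = (-19, 26); dropping signs (only squares matter) gives (19, 26); check 19² + 26² = 361 + 676 = 1037 ✓.
  1037 · 113 = 117181: from (19² + 26²)(7² + 8²), take (19·7 − 26·8, 19·8 + 26·7) = (133 − 208, 152 + 182) = (-75, 334); dropping signs (only squares matter) gives (75, 334); check 75² + 334² = 5625 + 111556 = 117181 ✓.
Step 4: Order so x ≤ y and verify: 75² + 334² = 5625 + 111556 = 117181 = n. ✓

n = 117181 = 75² + 334² (one valid representation with x ≤ y).
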